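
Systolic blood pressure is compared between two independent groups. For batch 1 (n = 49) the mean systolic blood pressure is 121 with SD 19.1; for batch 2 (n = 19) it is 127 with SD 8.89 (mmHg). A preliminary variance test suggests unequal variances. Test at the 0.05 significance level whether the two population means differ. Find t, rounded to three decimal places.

-1.761

Let group 1 = batch 1, group 2 = batch 2. H0: μ_1 = μ_2; H1: μ_1 ≠ μ_2 (Welch's two-sample t-test, two-sided).
t = (x̄_1 − x̄_2)/√(s_1²/n_1 + s_2²/n_2) = (121 − 127)/√(19.1²/49 + 8.89²/19) = -1.761
Welch–Satterthwaite df ≈ 63.64
Two-sided p-value ≈ 0.083
Since p ≈ 0.083 > α = 0.05, fail to reject H0; the data do not provide sufficient evidence against H0.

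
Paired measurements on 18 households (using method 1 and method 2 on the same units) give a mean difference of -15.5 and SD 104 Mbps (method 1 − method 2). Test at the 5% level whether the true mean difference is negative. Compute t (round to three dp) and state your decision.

t = -0.632; fail to reject H0

H0: μ_d = 0; H1: μ_d < 0 (paired t-test on the differences, left-tailed).
t = d̄/(s_d/√n) = -15.5/(104/√18) = -0.632
df = n − 1 = 17
p-value = P(T ≤ -0.632) ≈ 0.2678
Since p ≈ 0.2678 > α = 0.05, fail to reject H0; the data do not provide sufficient evidence against H0.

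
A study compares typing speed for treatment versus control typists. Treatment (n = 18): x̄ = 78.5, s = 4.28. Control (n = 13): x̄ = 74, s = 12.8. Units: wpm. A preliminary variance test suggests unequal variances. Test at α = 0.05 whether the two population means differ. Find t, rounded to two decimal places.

Let group 1 = treatment, group 2 = control. H0: μ_1 = μ_2; H1: μ_1 ≠ μ_2 (Welch's two-sample t-test, two-sided).
t = (x̄_1 − x̄_2)/√(s_1²/n_1 + s_2²/n_2) = (78.5 − 74)/√(4.28²/18 + 12.8²/13) = 1.22
Welch–Satterthwaite df ≈ 13.95
Two-sided p-value ≈ 0.2429
Since p ≈ 0.2429 > α = 0.05, fail to reject H0; the data do not provide sufficient evidence against H0.

1.22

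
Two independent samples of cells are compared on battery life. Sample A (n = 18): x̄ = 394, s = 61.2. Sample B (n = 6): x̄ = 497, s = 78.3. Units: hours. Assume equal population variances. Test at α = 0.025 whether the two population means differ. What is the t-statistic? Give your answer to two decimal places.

-3.34

Let group 1 = sample A, group 2 = sample B. H0: μ_1 = μ_2; H1: μ_1 ≠ μ_2 (two-sample pooled-variance t-test, two-sided).
s_p² = [(18−1)·61.2² + (6−1)·78.3²]/(18+6−2) = 4287.59
t = (394 − 497)/√[4287.59·(1/18 + 1/6)] = -3.34
df = n₁ + n₂ − 2 = 22
Two-sided p-value ≈ 0.003
Since p ≈ 0.003 < α = 0.025, reject H0; the data support H1.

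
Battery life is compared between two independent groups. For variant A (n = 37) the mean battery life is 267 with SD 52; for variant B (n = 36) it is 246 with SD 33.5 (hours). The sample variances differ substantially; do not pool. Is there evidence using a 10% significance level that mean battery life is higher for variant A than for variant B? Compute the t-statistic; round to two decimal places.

Let group 1 = variant A, group 2 = variant B. H0: μ_1 = μ_2; H1: μ_1 > μ_2 (Welch's two-sample t-test, right-tailed).
t = (x̄_1 − x̄_2)/√(s_1²/n_1 + s_2²/n_2) = (267 − 246)/√(52²/37 + 33.5²/36) = 2.06
Welch–Satterthwaite df ≈ 61.71
p-value = P(T ≥ 2.06) ≈ 0.0220
Since p ≈ 0.0220 < α = 0.1, reject H0; the evidence is statistically significant.

2.06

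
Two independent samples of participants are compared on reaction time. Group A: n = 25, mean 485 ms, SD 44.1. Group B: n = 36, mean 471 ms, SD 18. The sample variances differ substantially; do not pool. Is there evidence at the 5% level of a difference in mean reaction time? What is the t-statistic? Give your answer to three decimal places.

1.503

Let group 1 = group A, group 2 = group B. H0: μ_1 = μ_2; H1: μ_1 ≠ μ_2 (Welch's two-sample t-test, two-sided).
t = (x̄_1 − x̄_2)/√(s_1²/n_1 + s_2²/n_2) = (485 − 471)/√(44.1²/25 + 18²/36) = 1.503
Welch–Satterthwaite df ≈ 29.60
Two-sided p-value ≈ 0.143
Since p ≈ 0.143 > α = 0.05, fail to reject H0; the data do not provide sufficient evidence against H0.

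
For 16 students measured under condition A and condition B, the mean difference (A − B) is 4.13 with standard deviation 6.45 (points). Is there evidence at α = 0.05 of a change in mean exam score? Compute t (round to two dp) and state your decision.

t = 2.56; reject H0

H0: μ_d = 0; H1: μ_d ≠ 0 (paired t-test on the differences, two-sided).
t = d̄/(s_d/√n) = 4.13/(6.45/√16) = 2.56
df = n − 1 = 15
Two-sided p-value ≈ 0.0217
Since p ≈ 0.0217 < α = 0.05, reject H0; the evidence is statistically significant.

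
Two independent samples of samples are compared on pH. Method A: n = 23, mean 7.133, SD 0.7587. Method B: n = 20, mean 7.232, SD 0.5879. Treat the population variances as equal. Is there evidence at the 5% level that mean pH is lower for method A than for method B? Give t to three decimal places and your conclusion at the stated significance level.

t = -0.473; fail to reject H0

Let group 1 = method A, group 2 = method B. H0: μ_1 = μ_2; H1: μ_1 < μ_2 (two-sample pooled-variance t-test, left-tailed).
s_p² = [(23−1)·0.7587² + (20−1)·0.5879²]/(23+20−2) = 0.469041
t = (7.133 − 7.232)/√[0.469041·(1/23 + 1/20)] = -0.473
df = n₁ + n₂ − 2 = 41
p-value = P(T ≤ -0.473) ≈ 0.3194
Since p ≈ 0.3194 > α = 0.05, fail to reject H0; the evidence is not statistically significant.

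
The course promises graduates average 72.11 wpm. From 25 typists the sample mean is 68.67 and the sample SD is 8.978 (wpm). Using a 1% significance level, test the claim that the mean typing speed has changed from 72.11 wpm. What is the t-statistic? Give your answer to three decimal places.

H0: μ = 72.11; H1: μ ≠ 72.11 (one-sample t-test, two-sided).
t = (x̄ − μ₀)/(s/√n) = (68.67 − 72.11)/(8.978/√25) = -1.916
df = n − 1 = 24
Two-sided p-value ≈ 0.0674
Since p ≈ 0.0674 > α = 0.01, fail to reject H0; the evidence is not statistically significant.

-1.916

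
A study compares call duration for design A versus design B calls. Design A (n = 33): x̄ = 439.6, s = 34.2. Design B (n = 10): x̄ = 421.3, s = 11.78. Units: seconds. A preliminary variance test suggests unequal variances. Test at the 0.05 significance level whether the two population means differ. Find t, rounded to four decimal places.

2.6058

Let group 1 = design A, group 2 = design B. H0: μ_1 = μ_2; H1: μ_1 ≠ μ_2 (Welch's two-sample t-test, two-sided).
t = (x̄_1 − x̄_2)/√(s_1²/n_1 + s_2²/n_2) = (439.6 − 421.3)/√(34.2²/33 + 11.78²/10) = 2.6058
Welch–Satterthwaite df ≈ 40.10
Two-sided p-value ≈ 0.013
Since p ≈ 0.013 < α = 0.05, reject H0; the data support H1.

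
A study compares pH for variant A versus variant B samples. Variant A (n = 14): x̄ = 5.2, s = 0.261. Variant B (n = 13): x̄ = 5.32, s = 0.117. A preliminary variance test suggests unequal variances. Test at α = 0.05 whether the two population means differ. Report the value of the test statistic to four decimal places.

Let group 1 = variant A, group 2 = variant B. H0: μ_1 = μ_2; H1: μ_1 ≠ μ_2 (Welch's two-sample t-test, two-sided).
t = (x̄_1 − x̄_2)/√(s_1²/n_1 + s_2²/n_2) = (5.2 − 5.32)/√(0.261²/14 + 0.117²/13) = -1.5598
Welch–Satterthwaite df ≈ 18.31
Two-sided p-value ≈ 0.136
Since p ≈ 0.136 > α = 0.05, fail to reject H0; the evidence is not statistically significant.

-1.5598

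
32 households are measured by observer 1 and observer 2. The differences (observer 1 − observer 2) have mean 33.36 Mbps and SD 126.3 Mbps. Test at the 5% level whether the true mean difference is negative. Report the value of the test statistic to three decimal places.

1.494

H0: μ_d = 0; H1: μ_d < 0 (paired t-test on the differences, left-tailed).
t = d̄/(s_d/√n) = 33.36/(126.3/√32) = 1.494
df = n − 1 = 31
p-value = P(T ≤ 1.494) ≈ 0.9274
Since p ≈ 0.9274 > α = 0.05, fail to reject H0; the evidence is not statistically significant.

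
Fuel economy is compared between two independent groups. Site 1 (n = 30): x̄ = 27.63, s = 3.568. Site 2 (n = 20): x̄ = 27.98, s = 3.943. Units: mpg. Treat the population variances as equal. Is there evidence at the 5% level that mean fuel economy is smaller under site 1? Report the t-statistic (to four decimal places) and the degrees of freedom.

Let group 1 = site 1, group 2 = site 2. H0: μ_1 = μ_2; H1: μ_1 < μ_2 (two-sample pooled-variance t-test, left-tailed).
s_p² = [(30−1)·3.568² + (20−1)·3.943²]/(30+20−2) = 13.8455
t = (27.63 − 27.98)/√[13.8455·(1/30 + 1/20)] = -0.3258
df = n₁ + n₂ − 2 = 48
p-value = P(T ≤ -0.3258) ≈ 0.373
Since p ≈ 0.373 > α = 0.05, fail to reject H0; the evidence is not statistically significant.

t = -0.3258, df = 48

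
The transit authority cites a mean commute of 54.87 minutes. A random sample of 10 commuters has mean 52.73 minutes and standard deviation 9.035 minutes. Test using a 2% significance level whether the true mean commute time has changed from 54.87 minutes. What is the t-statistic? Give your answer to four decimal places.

H0: μ = 54.87; H1: μ ≠ 54.87 (one-sample t-test, two-sided).
t = (x̄ − μ₀)/(s/√n) = (52.73 − 54.87)/(9.035/√10) = -0.7490
df = n − 1 = 9
Two-sided p-value ≈ 0.473
Since p ≈ 0.473 > α = 0.02, fail to reject H0; the data do not provide sufficient evidence against H0.

-0.7490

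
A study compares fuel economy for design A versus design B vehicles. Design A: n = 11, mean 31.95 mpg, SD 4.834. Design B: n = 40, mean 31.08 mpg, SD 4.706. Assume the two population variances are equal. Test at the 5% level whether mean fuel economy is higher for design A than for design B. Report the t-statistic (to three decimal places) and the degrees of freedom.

t = 0.540, df = 49

Let group 1 = design A, group 2 = design B. H0: μ_1 = μ_2; H1: μ_1 > μ_2 (two-sample pooled-variance t-test, right-tailed).
s_p² = [(11−1)·4.834² + (40−1)·4.706²]/(11+40−2) = 22.3956
t = (31.95 − 31.08)/√[22.3956·(1/11 + 1/40)] = 0.540
df = n₁ + n₂ − 2 = 49
p-value = P(T ≥ 0.540) ≈ 0.296
Since p ≈ 0.296 > α = 0.05, fail to reject H0; the evidence is not statistically significant.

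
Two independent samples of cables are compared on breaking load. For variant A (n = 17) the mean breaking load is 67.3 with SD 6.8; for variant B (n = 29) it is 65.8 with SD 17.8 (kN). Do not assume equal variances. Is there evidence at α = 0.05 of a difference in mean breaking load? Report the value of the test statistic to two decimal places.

0.41

Let group 1 = variant A, group 2 = variant B. H0: μ_1 = μ_2; H1: μ_1 ≠ μ_2 (Welch's two-sample t-test, two-sided).
t = (x̄_1 − x̄_2)/√(s_1²/n_1 + s_2²/n_2) = (67.3 − 65.8)/√(6.8²/17 + 17.8²/29) = 0.41
Welch–Satterthwaite df ≈ 39.40
Two-sided p-value ≈ 0.6869
Since p ≈ 0.6869 > α = 0.05, fail to reject H0; the evidence is not statistically significant.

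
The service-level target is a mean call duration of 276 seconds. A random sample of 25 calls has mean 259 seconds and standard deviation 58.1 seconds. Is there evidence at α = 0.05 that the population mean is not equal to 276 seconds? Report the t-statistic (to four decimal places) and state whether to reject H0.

H0: μ = 276; H1: μ ≠ 276 (one-sample t-test, two-sided).
t = (x̄ − μ₀)/(s/√n) = (259 − 276)/(58.1/√25) = -1.4630
df = n − 1 = 24
Two-sided p-value ≈ 0.1564
Since p ≈ 0.1564 > α = 0.05, fail to reject H0; the evidence is not statistically significant.

t = -1.4630; fail to reject H0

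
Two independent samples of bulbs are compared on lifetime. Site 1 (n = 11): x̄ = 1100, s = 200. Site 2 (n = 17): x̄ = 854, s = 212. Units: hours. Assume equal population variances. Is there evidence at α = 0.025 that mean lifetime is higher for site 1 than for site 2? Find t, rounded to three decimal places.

Let group 1 = site 1, group 2 = site 2. H0: μ_1 = μ_2; H1: μ_1 > μ_2 (two-sample pooled-variance t-test, right-tailed).
s_p² = [(11−1)·200² + (17−1)·212²]/(11+17−2) = 43042.5
t = (1100 − 854)/√[43042.5·(1/11 + 1/17)] = 3.064
df = n₁ + n₂ − 2 = 26
p-value = P(T ≥ 3.064) ≈ 0.0025
Since p ≈ 0.0025 < α = 0.025, reject H0; the data support H1.

3.064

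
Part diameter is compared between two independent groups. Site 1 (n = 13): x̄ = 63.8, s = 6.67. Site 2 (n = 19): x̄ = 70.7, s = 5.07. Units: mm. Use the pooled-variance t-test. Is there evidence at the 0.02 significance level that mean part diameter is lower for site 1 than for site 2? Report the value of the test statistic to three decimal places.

Let group 1 = site 1, group 2 = site 2. H0: μ_1 = μ_2; H1: μ_1 < μ_2 (two-sample pooled-variance t-test, left-tailed).
s_p² = [(13−1)·6.67² + (19−1)·5.07²]/(13+19−2) = 33.2185
t = (63.8 − 70.7)/√[33.2185·(1/13 + 1/19)] = -3.326
df = n₁ + n₂ − 2 = 30
p-value = P(T ≤ -3.326) ≈ 0.0012
Since p ≈ 0.0012 < α = 0.02, reject H0; the evidence is statistically significant.

-3.326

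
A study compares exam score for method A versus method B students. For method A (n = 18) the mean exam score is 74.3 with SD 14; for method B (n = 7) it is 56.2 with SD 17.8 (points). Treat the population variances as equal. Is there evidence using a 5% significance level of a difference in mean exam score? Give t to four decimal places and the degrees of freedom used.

t = 2.6939, df = 23

Let group 1 = method A, group 2 = method B. H0: μ_1 = μ_2; H1: μ_1 ≠ μ_2 (two-sample pooled-variance t-test, two-sided).
s_p² = [(18−1)·14² + (7−1)·17.8²]/(18+7−2) = 227.523
t = (74.3 − 56.2)/√[227.523·(1/18 + 1/7)] = 2.6939
df = n₁ + n₂ − 2 = 23
Two-sided p-value ≈ 0.0130
Since p ≈ 0.0130 < α = 0.05, reject H0; the evidence is statistically significant.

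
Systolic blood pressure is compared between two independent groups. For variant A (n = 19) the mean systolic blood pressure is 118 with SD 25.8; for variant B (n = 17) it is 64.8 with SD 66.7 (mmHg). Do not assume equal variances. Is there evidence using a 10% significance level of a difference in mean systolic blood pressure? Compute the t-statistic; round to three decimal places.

Let group 1 = variant A, group 2 = variant B. H0: μ_1 = μ_2; H1: μ_1 ≠ μ_2 (Welch's two-sample t-test, two-sided).
t = (x̄_1 − x̄_2)/√(s_1²/n_1 + s_2²/n_2) = (118 − 64.8)/√(25.8²/19 + 66.7²/17) = 3.088
Welch–Satterthwaite df ≈ 20.25
Two-sided p-value ≈ 0.006
Since p ≈ 0.006 < α = 0.1, reject H0; the evidence is statistically significant.

3.088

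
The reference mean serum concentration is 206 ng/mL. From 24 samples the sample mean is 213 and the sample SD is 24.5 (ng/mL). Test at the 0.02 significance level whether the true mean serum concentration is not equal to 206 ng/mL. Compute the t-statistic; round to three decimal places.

H0: μ = 206; H1: μ ≠ 206 (one-sample t-test, two-sided).
t = (x̄ − μ₀)/(s/√n) = (213 − 206)/(24.5/√24) = 1.400
df = n − 1 = 23
Two-sided p-value ≈ 0.175
Since p ≈ 0.175 > α = 0.02, fail to reject H0; the evidence is not statistically significant.

1.400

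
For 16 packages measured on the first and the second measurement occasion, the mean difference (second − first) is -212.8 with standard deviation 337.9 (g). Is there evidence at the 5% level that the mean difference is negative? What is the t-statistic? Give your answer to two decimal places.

-2.52

H0: μ_d = 0; H1: μ_d < 0 (paired t-test on the differences, left-tailed).
t = d̄/(s_d/√n) = -212.8/(337.9/√16) = -2.52
df = n − 1 = 15
p-value = P(T ≤ -2.52) ≈ 0.0118
Since p ≈ 0.0118 < α = 0.05, reject H0; the evidence is statistically significant.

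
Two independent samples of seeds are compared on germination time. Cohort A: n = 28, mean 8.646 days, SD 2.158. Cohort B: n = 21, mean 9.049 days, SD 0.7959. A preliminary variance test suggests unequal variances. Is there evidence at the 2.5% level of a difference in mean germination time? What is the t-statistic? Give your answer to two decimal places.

Let group 1 = cohort A, group 2 = cohort B. H0: μ_1 = μ_2; H1: μ_1 ≠ μ_2 (Welch's two-sample t-test, two-sided).
t = (x̄_1 − x̄_2)/√(s_1²/n_1 + s_2²/n_2) = (8.646 − 9.049)/√(2.158²/28 + 0.7959²/21) = -0.91
Welch–Satterthwaite df ≈ 36.08
Two-sided p-value ≈ 0.3693
Since p ≈ 0.3693 > α = 0.025, fail to reject H0; the evidence is not statistically significant.

-0.91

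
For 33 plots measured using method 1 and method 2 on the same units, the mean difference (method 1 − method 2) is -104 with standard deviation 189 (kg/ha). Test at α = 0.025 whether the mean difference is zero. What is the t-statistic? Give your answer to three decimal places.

H0: μ_d = 0; H1: μ_d ≠ 0 (paired t-test on the differences, two-sided).
t = d̄/(s_d/√n) = -104/(189/√33) = -3.161
df = n − 1 = 32
Two-sided p-value ≈ 0.003
Since p ≈ 0.003 < α = 0.025, reject H0; the data support H1.

-3.161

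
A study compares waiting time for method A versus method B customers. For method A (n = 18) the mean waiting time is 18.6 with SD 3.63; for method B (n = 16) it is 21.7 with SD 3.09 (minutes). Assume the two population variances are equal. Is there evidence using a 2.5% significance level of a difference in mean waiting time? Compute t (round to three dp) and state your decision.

t = -2.663; reject H0

Let group 1 = method A, group 2 = method B. H0: μ_1 = μ_2; H1: μ_1 ≠ μ_2 (two-sample pooled-variance t-test, two-sided).
s_p² = [(18−1)·3.63² + (16−1)·3.09²]/(18+16−2) = 11.4759
t = (18.6 − 21.7)/√[11.4759·(1/18 + 1/16)] = -2.663
df = n₁ + n₂ − 2 = 32
Two-sided p-value ≈ 0.0120
Since p ≈ 0.0120 < α = 0.025, reject H0; the data support H1.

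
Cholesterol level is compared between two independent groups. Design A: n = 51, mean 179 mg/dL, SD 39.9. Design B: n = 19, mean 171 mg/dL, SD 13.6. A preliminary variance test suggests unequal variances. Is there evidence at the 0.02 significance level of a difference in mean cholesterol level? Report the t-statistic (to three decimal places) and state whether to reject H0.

t = 1.250; fail to reject H0

Let group 1 = design A, group 2 = design B. H0: μ_1 = μ_2; H1: μ_1 ≠ μ_2 (Welch's two-sample t-test, two-sided).
t = (x̄_1 − x̄_2)/√(s_1²/n_1 + s_2²/n_2) = (179 − 171)/√(39.9²/51 + 13.6²/19) = 1.250
Welch–Satterthwaite df ≈ 67.75
Two-sided p-value ≈ 0.216
Since p ≈ 0.216 > α = 0.02, fail to reject H0; the evidence is not statistically significant.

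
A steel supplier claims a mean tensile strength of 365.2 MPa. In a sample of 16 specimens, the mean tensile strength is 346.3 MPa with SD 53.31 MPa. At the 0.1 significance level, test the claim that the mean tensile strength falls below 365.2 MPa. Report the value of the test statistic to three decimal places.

-1.418

H0: μ = 365.2; H1: μ < 365.2 (one-sample t-test, left-tailed).
t = (x̄ − μ₀)/(s/√n) = (346.3 − 365.2)/(53.31/√16) = -1.418
df = n − 1 = 15
p-value = P(T ≤ -1.418) ≈ 0.0883
Since p ≈ 0.0883 < α = 0.1, reject H0; the evidence is statistically significant.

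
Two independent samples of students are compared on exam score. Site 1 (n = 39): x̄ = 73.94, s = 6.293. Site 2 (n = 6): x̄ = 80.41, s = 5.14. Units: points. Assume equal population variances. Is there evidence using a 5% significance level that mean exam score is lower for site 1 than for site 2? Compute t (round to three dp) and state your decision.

Let group 1 = site 1, group 2 = site 2. H0: μ_1 = μ_2; H1: μ_1 < μ_2 (two-sample pooled-variance t-test, left-tailed).
s_p² = [(39−1)·6.293² + (6−1)·5.14²]/(39+6−2) = 38.069
t = (73.94 − 80.41)/√[38.069·(1/39 + 1/6)] = -2.391
df = n₁ + n₂ − 2 = 43
p-value = P(T ≤ -2.391) ≈ 0.011
Since p ≈ 0.011 < α = 0.05, reject H0; the data support H1.

t = -2.391; reject H0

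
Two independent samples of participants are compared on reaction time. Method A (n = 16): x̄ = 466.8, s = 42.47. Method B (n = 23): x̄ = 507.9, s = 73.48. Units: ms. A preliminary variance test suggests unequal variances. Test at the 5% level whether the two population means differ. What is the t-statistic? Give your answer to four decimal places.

Let group 1 = method A, group 2 = method B. H0: μ_1 = μ_2; H1: μ_1 ≠ μ_2 (Welch's two-sample t-test, two-sided).
t = (x̄_1 − x̄_2)/√(s_1²/n_1 + s_2²/n_2) = (466.8 − 507.9)/√(42.47²/16 + 73.48²/23) = -2.2048
Welch–Satterthwaite df ≈ 36.02
Two-sided p-value ≈ 0.0339
Since p ≈ 0.0339 < α = 0.05, reject H0; the data support H1.

-2.2048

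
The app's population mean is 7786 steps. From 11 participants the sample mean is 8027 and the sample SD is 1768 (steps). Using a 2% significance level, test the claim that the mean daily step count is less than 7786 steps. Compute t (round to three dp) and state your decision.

t = 0.452; fail to reject H0

H0: μ = 7786; H1: μ < 7786 (one-sample t-test, left-tailed).
t = (x̄ − μ₀)/(s/√n) = (8027 − 7786)/(1768/√11) = 0.452
df = n − 1 = 10
p-value = P(T ≤ 0.452) ≈ 0.6696
Since p ≈ 0.6696 > α = 0.02, fail to reject H0; the evidence is not statistically significant.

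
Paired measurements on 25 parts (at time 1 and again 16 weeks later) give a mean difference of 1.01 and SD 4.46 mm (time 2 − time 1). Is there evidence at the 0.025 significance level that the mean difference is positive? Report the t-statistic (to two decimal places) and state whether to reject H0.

H0: μ_d = 0; H1: μ_d > 0 (paired t-test on the differences, right-tailed).
t = d̄/(s_d/√n) = 1.01/(4.46/√25) = 1.13
df = n − 1 = 24
p-value = P(T ≥ 1.13) ≈ 0.134
Since p ≈ 0.134 > α = 0.025, fail to reject H0; the evidence is not statistically significant.

t = 1.13; fail to reject H0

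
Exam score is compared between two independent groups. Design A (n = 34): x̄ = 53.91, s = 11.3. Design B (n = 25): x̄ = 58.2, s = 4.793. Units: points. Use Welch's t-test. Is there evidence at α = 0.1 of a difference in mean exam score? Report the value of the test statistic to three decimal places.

Let group 1 = design A, group 2 = design B. H0: μ_1 = μ_2; H1: μ_1 ≠ μ_2 (Welch's two-sample t-test, two-sided).
t = (x̄_1 − x̄_2)/√(s_1²/n_1 + s_2²/n_2) = (53.91 − 58.2)/√(11.3²/34 + 4.793²/25) = -1.984
Welch–Satterthwaite df ≈ 47.24
Two-sided p-value ≈ 0.053
Since p ≈ 0.053 < α = 0.1, reject H0; the data support H1.

-1.984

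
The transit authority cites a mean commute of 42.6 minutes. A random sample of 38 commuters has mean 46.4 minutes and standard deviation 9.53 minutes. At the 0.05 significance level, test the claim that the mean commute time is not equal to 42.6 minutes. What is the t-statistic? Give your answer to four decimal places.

H0: μ = 42.6; H1: μ ≠ 42.6 (one-sample t-test, two-sided).
t = (x̄ − μ₀)/(s/√n) = (46.4 − 42.6)/(9.53/√38) = 2.4580
df = n − 1 = 37
Two-sided p-value ≈ 0.0188
Since p ≈ 0.0188 < α = 0.05, reject H0; the data support H1.

2.4580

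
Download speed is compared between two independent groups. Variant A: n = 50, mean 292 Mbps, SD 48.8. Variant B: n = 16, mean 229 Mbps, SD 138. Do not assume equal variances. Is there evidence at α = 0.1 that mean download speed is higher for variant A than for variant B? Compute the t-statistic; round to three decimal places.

Let group 1 = variant A, group 2 = variant B. H0: μ_1 = μ_2; H1: μ_1 > μ_2 (Welch's two-sample t-test, right-tailed).
t = (x̄_1 − x̄_2)/√(s_1²/n_1 + s_2²/n_2) = (292 − 229)/√(48.8²/50 + 138²/16) = 1.791
Welch–Satterthwaite df ≈ 16.22
p-value = P(T ≥ 1.791) ≈ 0.046
Since p ≈ 0.046 < α = 0.1, reject H0; the evidence is statistically significant.

1.791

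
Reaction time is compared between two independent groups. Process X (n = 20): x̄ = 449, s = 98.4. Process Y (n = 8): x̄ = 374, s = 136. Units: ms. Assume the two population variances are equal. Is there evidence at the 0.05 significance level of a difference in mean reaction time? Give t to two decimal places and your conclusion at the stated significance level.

t = 1.63; fail to reject H0

Let group 1 = process X, group 2 = process Y. H0: μ_1 = μ_2; H1: μ_1 ≠ μ_2 (two-sample pooled-variance t-test, two-sided).
s_p² = [(20−1)·98.4² + (8−1)·136²]/(20+8−2) = 12055.4
t = (449 − 374)/√[12055.4·(1/20 + 1/8)] = 1.63
df = n₁ + n₂ − 2 = 26
Two-sided p-value ≈ 0.1146
Since p ≈ 0.1146 > α = 0.05, fail to reject H0; the data do not provide sufficient evidence against H0.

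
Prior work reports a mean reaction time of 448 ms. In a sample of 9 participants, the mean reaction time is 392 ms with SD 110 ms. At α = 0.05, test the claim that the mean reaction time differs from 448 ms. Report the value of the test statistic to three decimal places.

-1.527

H0: μ = 448; H1: μ ≠ 448 (one-sample t-test, two-sided).
t = (x̄ − μ₀)/(s/√n) = (392 − 448)/(110/√9) = -1.527
df = n − 1 = 8
Two-sided p-value ≈ 0.1652
Since p ≈ 0.1652 > α = 0.05, fail to reject H0; the evidence is not statistically significant.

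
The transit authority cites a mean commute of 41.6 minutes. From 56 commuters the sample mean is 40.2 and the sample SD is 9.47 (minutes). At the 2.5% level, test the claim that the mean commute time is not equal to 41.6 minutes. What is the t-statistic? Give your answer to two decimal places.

-1.11

H0: μ = 41.6; H1: μ ≠ 41.6 (one-sample t-test, two-sided).
t = (x̄ − μ₀)/(s/√n) = (40.2 − 41.6)/(9.47/√56) = -1.11
df = n − 1 = 55
Two-sided p-value ≈ 0.273
Since p ≈ 0.273 > α = 0.025, fail to reject H0; the evidence is not statistically significant.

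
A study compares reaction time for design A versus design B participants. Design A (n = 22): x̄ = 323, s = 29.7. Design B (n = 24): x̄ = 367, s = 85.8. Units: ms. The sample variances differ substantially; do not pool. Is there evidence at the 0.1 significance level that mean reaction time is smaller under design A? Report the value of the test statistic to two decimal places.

-2.36

Let group 1 = design A, group 2 = design B. H0: μ_1 = μ_2; H1: μ_1 < μ_2 (Welch's two-sample t-test, left-tailed).
t = (x̄_1 − x̄_2)/√(s_1²/n_1 + s_2²/n_2) = (323 − 367)/√(29.7²/22 + 85.8²/24) = -2.36
Welch–Satterthwaite df ≈ 28.87
p-value = P(T ≤ -2.36) ≈ 0.013
Since p ≈ 0.013 < α = 0.1, reject H0; the evidence is statistically significant.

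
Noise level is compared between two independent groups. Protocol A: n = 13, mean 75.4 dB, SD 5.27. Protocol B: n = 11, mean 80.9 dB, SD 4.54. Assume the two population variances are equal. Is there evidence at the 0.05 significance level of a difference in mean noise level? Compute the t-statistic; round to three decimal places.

-2.711

Let group 1 = protocol A, group 2 = protocol B. H0: μ_1 = μ_2; H1: μ_1 ≠ μ_2 (two-sample pooled-variance t-test, two-sided).
s_p² = [(13−1)·5.27² + (11−1)·4.54²]/(13+11−2) = 24.5178
t = (75.4 − 80.9)/√[24.5178·(1/13 + 1/11)] = -2.711
df = n₁ + n₂ − 2 = 22
Two-sided p-value ≈ 0.013
Since p ≈ 0.013 < α = 0.05, reject H0; the evidence is statistically significant.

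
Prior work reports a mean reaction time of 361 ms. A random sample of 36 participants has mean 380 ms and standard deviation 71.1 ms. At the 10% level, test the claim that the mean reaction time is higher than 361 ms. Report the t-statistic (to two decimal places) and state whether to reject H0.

H0: μ = 361; H1: μ > 361 (one-sample t-test, right-tailed).
t = (x̄ − μ₀)/(s/√n) = (380 − 361)/(71.1/√36) = 1.60
df = n − 1 = 35
p-value = P(T ≥ 1.60) ≈ 0.059
Since p ≈ 0.059 < α = 0.1, reject H0; the evidence is statistically significant.

t = 1.60; reject H0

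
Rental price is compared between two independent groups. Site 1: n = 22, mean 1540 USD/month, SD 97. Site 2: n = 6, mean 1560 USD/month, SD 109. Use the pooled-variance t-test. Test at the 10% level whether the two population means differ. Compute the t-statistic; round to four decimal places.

-0.4368

Let group 1 = site 1, group 2 = site 2. H0: μ_1 = μ_2; H1: μ_1 ≠ μ_2 (two-sample pooled-variance t-test, two-sided).
s_p² = [(22−1)·97² + (6−1)·109²]/(22+6−2) = 9884.38
t = (1540 − 1560)/√[9884.38·(1/22 + 1/6)] = -0.4368
df = n₁ + n₂ − 2 = 26
Two-sided p-value ≈ 0.6659
Since p ≈ 0.6659 > α = 0.1, fail to reject H0; the data do not provide sufficient evidence against H0.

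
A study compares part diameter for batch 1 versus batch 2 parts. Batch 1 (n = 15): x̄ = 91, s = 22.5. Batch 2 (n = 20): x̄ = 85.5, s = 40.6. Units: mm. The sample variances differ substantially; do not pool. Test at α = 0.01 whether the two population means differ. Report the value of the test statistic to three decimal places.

0.510

Let group 1 = batch 1, group 2 = batch 2. H0: μ_1 = μ_2; H1: μ_1 ≠ μ_2 (Welch's two-sample t-test, two-sided).
t = (x̄_1 − x̄_2)/√(s_1²/n_1 + s_2²/n_2) = (91 − 85.5)/√(22.5²/15 + 40.6²/20) = 0.510
Welch–Satterthwaite df ≈ 30.75
Two-sided p-value ≈ 0.613
Since p ≈ 0.613 > α = 0.01, fail to reject H0; the evidence is not statistically significant.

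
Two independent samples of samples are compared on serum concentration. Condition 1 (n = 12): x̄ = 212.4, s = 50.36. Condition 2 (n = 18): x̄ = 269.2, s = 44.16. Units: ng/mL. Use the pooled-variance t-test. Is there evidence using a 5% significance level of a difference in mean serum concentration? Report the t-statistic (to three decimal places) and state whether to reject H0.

t = -3.264; reject H0

Let group 1 = condition 1, group 2 = condition 2. H0: μ_1 = μ_2; H1: μ_1 ≠ μ_2 (two-sample pooled-variance t-test, two-sided).
s_p² = [(12−1)·50.36² + (18−1)·44.16²]/(12+18−2) = 2180.33
t = (212.4 − 269.2)/√[2180.33·(1/12 + 1/18)] = -3.264
df = n₁ + n₂ − 2 = 28
Two-sided p-value ≈ 0.0029
Since p ≈ 0.0029 < α = 0.05, reject H0; the evidence is statistically significant.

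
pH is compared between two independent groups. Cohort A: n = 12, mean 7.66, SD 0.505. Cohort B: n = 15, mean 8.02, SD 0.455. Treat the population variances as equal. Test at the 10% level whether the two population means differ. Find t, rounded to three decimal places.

-1.946

Let group 1 = cohort A, group 2 = cohort B. H0: μ_1 = μ_2; H1: μ_1 ≠ μ_2 (two-sample pooled-variance t-test, two-sided).
s_p² = [(12−1)·0.505² + (15−1)·0.455²]/(12+15−2) = 0.228145
t = (7.66 − 8.02)/√[0.228145·(1/12 + 1/15)] = -1.946
df = n₁ + n₂ − 2 = 25
Two-sided p-value ≈ 0.0630
Since p ≈ 0.0630 < α = 0.1, reject H0; the data support H1.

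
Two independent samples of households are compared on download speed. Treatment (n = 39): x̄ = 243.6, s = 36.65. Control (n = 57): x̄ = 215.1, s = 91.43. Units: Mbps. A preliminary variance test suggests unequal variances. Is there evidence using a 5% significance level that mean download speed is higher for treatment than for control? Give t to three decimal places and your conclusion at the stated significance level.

Let group 1 = treatment, group 2 = control. H0: μ_1 = μ_2; H1: μ_1 > μ_2 (Welch's two-sample t-test, right-tailed).
t = (x̄_1 − x̄_2)/√(s_1²/n_1 + s_2²/n_2) = (243.6 − 215.1)/√(36.65²/39 + 91.43²/57) = 2.118
Welch–Satterthwaite df ≈ 78.97
p-value = P(T ≥ 2.118) ≈ 0.019
Since p ≈ 0.019 < α = 0.05, reject H0; the evidence is statistically significant.

t = 2.118; reject H0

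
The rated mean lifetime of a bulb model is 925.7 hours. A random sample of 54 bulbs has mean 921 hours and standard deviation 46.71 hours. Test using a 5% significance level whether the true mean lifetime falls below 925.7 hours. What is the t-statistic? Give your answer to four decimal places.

H0: μ = 925.7; H1: μ < 925.7 (one-sample t-test, left-tailed).
t = (x̄ − μ₀)/(s/√n) = (921 − 925.7)/(46.71/√54) = -0.7394
df = n − 1 = 53
p-value = P(T ≤ -0.7394) ≈ 0.231
Since p ≈ 0.231 > α = 0.05, fail to reject H0; the data do not provide sufficient evidence against H0.

-0.7394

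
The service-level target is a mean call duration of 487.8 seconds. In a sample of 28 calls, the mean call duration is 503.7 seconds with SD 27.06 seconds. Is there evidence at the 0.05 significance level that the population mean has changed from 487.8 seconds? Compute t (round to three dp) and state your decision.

t = 3.109; reject H0

H0: μ = 487.8; H1: μ ≠ 487.8 (one-sample t-test, two-sided).
t = (x̄ − μ₀)/(s/√n) = (503.7 − 487.8)/(27.06/√28) = 3.109
df = n − 1 = 27
Two-sided p-value ≈ 0.004
Since p ≈ 0.004 < α = 0.05, reject H0; the evidence is statistically significant.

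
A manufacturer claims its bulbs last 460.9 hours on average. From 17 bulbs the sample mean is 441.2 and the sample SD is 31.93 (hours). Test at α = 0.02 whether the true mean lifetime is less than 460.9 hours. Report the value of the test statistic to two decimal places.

H0: μ = 460.9; H1: μ < 460.9 (one-sample t-test, left-tailed).
t = (x̄ − μ₀)/(s/√n) = (441.2 − 460.9)/(31.93/√17) = -2.54
df = n − 1 = 16
p-value = P(T ≤ -2.54) ≈ 0.0108
Since p ≈ 0.0108 < α = 0.02, reject H0; the evidence is statistically significant.

-2.54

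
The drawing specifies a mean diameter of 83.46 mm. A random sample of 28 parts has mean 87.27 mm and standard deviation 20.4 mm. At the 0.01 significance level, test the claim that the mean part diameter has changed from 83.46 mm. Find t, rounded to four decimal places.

H0: μ = 83.46; H1: μ ≠ 83.46 (one-sample t-test, two-sided).
t = (x̄ − μ₀)/(s/√n) = (87.27 − 83.46)/(20.4/√28) = 0.9883
df = n − 1 = 27
Two-sided p-value ≈ 0.332
Since p ≈ 0.332 > α = 0.01, fail to reject H0; the data do not provide sufficient evidence against H0.

0.9883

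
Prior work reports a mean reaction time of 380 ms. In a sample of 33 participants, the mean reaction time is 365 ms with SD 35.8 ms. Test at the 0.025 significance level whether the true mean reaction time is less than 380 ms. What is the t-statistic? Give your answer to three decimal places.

-2.407

H0: μ = 380; H1: μ < 380 (one-sample t-test, left-tailed).
t = (x̄ − μ₀)/(s/√n) = (365 − 380)/(35.8/√33) = -2.407
df = n − 1 = 32
p-value = P(T ≤ -2.407) ≈ 0.011
Since p ≈ 0.011 < α = 0.025, reject H0; the evidence is statistically significant.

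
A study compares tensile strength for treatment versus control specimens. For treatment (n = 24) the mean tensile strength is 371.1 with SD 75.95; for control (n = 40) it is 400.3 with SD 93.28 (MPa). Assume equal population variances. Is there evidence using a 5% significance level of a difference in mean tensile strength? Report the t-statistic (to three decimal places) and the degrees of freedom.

Let group 1 = treatment, group 2 = control. H0: μ_1 = μ_2; H1: μ_1 ≠ μ_2 (two-sample pooled-variance t-test, two-sided).
s_p² = [(24−1)·75.95² + (40−1)·93.28²]/(24+40−2) = 7613.2
t = (371.1 − 400.3)/√[7613.2·(1/24 + 1/40)] = -1.296
df = n₁ + n₂ − 2 = 62
Two-sided p-value ≈ 0.1997
Since p ≈ 0.1997 > α = 0.05, fail to reject H0; the data do not provide sufficient evidence against H0.

t = -1.296, df = 62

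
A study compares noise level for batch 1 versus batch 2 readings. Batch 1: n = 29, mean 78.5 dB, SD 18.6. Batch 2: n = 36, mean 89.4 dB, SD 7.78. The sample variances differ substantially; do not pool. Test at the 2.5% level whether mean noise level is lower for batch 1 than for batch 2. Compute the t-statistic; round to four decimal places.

Let group 1 = batch 1, group 2 = batch 2. H0: μ_1 = μ_2; H1: μ_1 < μ_2 (Welch's two-sample t-test, left-tailed).
t = (x̄_1 − x̄_2)/√(s_1²/n_1 + s_2²/n_2) = (78.5 − 89.4)/√(18.6²/29 + 7.78²/36) = -2.9545
Welch–Satterthwaite df ≈ 35.88
p-value = P(T ≤ -2.9545) ≈ 0.0028
Since p ≈ 0.0028 < α = 0.025, reject H0; the data support H1.

-2.9545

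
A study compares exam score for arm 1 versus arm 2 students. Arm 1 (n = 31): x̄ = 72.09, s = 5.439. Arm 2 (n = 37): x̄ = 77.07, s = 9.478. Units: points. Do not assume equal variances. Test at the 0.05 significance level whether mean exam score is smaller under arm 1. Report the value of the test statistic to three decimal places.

-2.708

Let group 1 = arm 1, group 2 = arm 2. H0: μ_1 = μ_2; H1: μ_1 < μ_2 (Welch's two-sample t-test, left-tailed).
t = (x̄_1 − x̄_2)/√(s_1²/n_1 + s_2²/n_2) = (72.09 − 77.07)/√(5.439²/31 + 9.478²/37) = -2.708
Welch–Satterthwaite df ≈ 58.94
p-value = P(T ≤ -2.708) ≈ 0.0044
Since p ≈ 0.0044 < α = 0.05, reject H0; the evidence is statistically significant.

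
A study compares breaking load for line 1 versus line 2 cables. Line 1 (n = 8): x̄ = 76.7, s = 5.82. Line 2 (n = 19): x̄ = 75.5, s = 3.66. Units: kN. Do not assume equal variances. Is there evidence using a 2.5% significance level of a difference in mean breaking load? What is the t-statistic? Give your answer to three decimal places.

Let group 1 = line 1, group 2 = line 2. H0: μ_1 = μ_2; H1: μ_1 ≠ μ_2 (Welch's two-sample t-test, two-sided).
t = (x̄_1 − x̄_2)/√(s_1²/n_1 + s_2²/n_2) = (76.7 − 75.5)/√(5.82²/8 + 3.66²/19) = 0.540
Welch–Satterthwaite df ≈ 9.42
Two-sided p-value ≈ 0.6018
Since p ≈ 0.6018 > α = 0.025, fail to reject H0; the evidence is not statistically significant.

0.540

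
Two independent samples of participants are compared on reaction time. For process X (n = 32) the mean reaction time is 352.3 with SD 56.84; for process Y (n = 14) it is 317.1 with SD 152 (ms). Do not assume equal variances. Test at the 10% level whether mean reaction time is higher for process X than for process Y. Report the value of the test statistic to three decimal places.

0.841

Let group 1 = process X, group 2 = process Y. H0: μ_1 = μ_2; H1: μ_1 > μ_2 (Welch's two-sample t-test, right-tailed).
t = (x̄_1 − x̄_2)/√(s_1²/n_1 + s_2²/n_2) = (352.3 − 317.1)/√(56.84²/32 + 152²/14) = 0.841
Welch–Satterthwaite df ≈ 14.62
p-value = P(T ≥ 0.841) ≈ 0.2069
Since p ≈ 0.2069 > α = 0.1, fail to reject H0; the evidence is not statistically significant.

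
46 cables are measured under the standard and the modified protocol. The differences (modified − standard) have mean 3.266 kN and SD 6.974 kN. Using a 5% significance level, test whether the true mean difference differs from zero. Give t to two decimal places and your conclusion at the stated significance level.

t = 3.18; reject H0

H0: μ_d = 0; H1: μ_d ≠ 0 (paired t-test on the differences, two-sided).
t = d̄/(s_d/√n) = 3.266/(6.974/√46) = 3.18
df = n − 1 = 45
Two-sided p-value ≈ 0.003
Since p ≈ 0.003 < α = 0.05, reject H0; the evidence is statistically significant.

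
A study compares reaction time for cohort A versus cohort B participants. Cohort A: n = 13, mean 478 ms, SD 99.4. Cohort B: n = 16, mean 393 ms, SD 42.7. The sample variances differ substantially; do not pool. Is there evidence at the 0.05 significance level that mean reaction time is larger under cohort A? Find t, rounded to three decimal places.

2.875

Let group 1 = cohort A, group 2 = cohort B. H0: μ_1 = μ_2; H1: μ_1 > μ_2 (Welch's two-sample t-test, right-tailed).
t = (x̄_1 − x̄_2)/√(s_1²/n_1 + s_2²/n_2) = (478 − 393)/√(99.4²/13 + 42.7²/16) = 2.875
Welch–Satterthwaite df ≈ 15.59
p-value = P(T ≥ 2.875) ≈ 0.0056
Since p ≈ 0.0056 < α = 0.05, reject H0; the data support H1.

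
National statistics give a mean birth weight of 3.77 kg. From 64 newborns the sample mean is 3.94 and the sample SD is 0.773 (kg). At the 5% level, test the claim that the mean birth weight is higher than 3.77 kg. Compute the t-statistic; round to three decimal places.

H0: μ = 3.77; H1: μ > 3.77 (one-sample t-test, right-tailed).
t = (x̄ − μ₀)/(s/√n) = (3.94 − 3.77)/(0.773/√64) = 1.759
df = n − 1 = 63
p-value = P(T ≥ 1.759) ≈ 0.042
Since p ≈ 0.042 < α = 0.05, reject H0; the data support H1.

1.759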